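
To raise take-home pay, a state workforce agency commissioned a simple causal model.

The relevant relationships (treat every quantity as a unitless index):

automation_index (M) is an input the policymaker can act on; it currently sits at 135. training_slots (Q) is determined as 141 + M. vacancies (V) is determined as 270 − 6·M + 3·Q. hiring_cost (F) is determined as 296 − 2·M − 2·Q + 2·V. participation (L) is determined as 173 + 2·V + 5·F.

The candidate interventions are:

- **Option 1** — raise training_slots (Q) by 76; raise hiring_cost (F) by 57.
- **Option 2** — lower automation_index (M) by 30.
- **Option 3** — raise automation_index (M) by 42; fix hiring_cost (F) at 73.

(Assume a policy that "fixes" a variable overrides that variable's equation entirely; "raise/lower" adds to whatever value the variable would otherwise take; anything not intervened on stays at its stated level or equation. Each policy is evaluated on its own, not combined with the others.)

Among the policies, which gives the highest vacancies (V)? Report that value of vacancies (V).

516

Option 1 (Q + 76, F + 57):
  M = 135
  Q = 141 + 135 (+76 from intervention) = 352
  V = 270 − 6·135 + 3·352 = 516
Option 2 (M − 30):
  M = 135 − 30 = 105
  Q = 141 + 105 = 246
  V = 270 − 6·105 + 3·246 = 378
Option 3 (M + 42, F := 73):
  M = 135 + 42 = 177
  Q = 141 + 177 = 318
  V = 270 − 6·177 + 3·318 = 162
Comparing — Option 1: V=516, Option 2: V=378, Option 3: V=162. Highest is 516 (Option 1).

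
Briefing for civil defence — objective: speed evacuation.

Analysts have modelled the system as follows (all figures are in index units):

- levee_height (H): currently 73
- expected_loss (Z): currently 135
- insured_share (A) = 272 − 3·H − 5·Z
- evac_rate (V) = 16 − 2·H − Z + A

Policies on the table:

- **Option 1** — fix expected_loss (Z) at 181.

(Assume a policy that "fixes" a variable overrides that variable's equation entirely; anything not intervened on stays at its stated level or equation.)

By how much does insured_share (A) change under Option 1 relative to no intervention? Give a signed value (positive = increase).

Baseline:
  H = 73
  Z = 135
  A = 272 − 3·73 − 5·135 = -622
Option 1 (Z := 181):
  H = 73
  Z = 181
  A = 272 − 3·73 − 5·181 = -852
Change in A: -852 − (-622) = -230

-230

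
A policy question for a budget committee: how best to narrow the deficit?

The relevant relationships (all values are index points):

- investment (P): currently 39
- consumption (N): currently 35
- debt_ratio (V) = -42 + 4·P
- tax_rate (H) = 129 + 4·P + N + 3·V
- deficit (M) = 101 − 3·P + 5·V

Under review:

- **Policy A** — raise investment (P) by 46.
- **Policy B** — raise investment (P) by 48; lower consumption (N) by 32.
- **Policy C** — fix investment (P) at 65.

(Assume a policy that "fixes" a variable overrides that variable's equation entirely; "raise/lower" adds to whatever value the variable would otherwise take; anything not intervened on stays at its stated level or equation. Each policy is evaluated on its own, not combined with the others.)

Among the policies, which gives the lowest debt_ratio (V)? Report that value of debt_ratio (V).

Policy A (P + 46):
  P = 39 + 46 = 85
  V = -42 + 4·85 = 298
Policy B (P + 48, N − 32):
  P = 39 + 48 = 87
  V = -42 + 4·87 = 306
Policy C (P := 65):
  P = 65
  V = -42 + 4·65 = 218
Comparing — Policy A: V=298, Policy B: V=306, Policy C: V=218. Lowest is 218 (Policy C).

218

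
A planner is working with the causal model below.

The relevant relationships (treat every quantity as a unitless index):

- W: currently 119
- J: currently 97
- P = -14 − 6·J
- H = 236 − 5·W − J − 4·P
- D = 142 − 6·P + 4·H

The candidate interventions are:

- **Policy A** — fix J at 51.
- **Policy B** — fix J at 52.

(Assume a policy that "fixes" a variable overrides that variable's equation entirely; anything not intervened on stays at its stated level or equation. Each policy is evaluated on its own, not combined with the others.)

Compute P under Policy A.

Policy A (J := 51):
  J = 51
  P = -14 − 6·51 = -320

-320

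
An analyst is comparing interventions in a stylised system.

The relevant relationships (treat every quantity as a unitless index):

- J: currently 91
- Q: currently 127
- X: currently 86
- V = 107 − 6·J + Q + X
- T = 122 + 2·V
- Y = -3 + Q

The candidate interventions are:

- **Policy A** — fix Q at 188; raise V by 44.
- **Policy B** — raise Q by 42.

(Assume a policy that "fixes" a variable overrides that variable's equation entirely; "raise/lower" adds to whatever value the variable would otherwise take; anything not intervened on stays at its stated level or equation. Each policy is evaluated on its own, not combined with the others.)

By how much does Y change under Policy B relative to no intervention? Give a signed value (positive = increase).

Baseline:
  Q = 127
  Y = -3 + 127 = 124
Policy B (Q + 42):
  Q = 127 + 42 = 169
  Y = -3 + 169 = 166
Change in Y: 166 − 124 = 42

42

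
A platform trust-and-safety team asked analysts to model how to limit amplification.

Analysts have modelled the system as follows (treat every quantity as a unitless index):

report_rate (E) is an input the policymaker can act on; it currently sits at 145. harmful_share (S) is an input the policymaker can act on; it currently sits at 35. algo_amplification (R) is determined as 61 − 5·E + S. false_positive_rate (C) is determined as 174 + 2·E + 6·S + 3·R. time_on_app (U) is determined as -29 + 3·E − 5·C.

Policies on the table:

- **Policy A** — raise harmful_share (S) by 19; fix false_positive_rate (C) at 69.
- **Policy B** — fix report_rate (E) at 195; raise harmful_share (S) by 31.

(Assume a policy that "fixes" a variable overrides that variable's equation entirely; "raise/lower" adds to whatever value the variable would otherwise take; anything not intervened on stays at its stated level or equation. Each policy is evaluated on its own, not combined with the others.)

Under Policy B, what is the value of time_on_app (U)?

8476

Policy B (E := 195, S + 31):
  E = 195
  S = 35 + 31 = 66
  R = 61 − 5·195 + 66 = -848
  C = 174 + 2·195 + 6·66 + 3·(-848) = -1584
  U = -29 + 3·195 − 5·(-1584) = 8476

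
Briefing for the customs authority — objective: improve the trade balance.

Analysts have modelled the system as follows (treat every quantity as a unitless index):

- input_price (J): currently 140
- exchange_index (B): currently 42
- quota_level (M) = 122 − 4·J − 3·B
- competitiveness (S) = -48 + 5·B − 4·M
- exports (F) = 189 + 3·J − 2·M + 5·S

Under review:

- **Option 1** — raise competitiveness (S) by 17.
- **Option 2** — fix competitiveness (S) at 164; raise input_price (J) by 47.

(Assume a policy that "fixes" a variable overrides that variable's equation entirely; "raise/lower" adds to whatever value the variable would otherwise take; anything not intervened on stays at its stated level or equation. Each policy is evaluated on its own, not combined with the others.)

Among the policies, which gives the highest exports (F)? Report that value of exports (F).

Option 1 (S + 17):
  J = 140
  B = 42
  M = 122 − 4·140 − 3·42 = -564
  S = -48 + 5·42 − 4·(-564) (+17 from intervention) = 2435
  F = 189 + 3·140 − 2·(-564) + 5·2435 = 13912
Option 2 (S := 164, J + 47):
  J = 140 + 47 = 187
  B = 42
  M = 122 − 4·187 − 3·42 = -752
  S = 164
  F = 189 + 3·187 − 2·(-752) + 5·164 = 3074
Comparing — Option 1: F=13912, Option 2: F=3074. Highest is 13912 (Option 1).

13912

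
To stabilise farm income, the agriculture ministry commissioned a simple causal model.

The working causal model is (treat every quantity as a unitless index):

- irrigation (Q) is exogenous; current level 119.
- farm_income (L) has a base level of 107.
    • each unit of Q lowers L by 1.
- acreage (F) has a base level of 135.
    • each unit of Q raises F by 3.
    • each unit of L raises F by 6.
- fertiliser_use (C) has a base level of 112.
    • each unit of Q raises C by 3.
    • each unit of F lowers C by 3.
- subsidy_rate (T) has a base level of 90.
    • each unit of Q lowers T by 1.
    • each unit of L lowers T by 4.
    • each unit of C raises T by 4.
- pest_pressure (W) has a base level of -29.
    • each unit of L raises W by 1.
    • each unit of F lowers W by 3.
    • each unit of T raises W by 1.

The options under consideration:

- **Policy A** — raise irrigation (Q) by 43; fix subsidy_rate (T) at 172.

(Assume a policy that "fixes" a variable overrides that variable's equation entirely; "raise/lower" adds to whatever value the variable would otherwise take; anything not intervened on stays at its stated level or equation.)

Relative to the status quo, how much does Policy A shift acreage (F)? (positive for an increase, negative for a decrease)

-129

Baseline:
  Q = 119
  L = 107 − 119 = -12
  F = 135 + 3·119 + 6·(-12) = 420
Policy A (Q + 43, T := 172):
  Q = 119 + 43 = 162
  L = 107 − 162 = -55
  F = 135 + 3·162 + 6·(-55) = 291
Change in F: 291 − 420 = -129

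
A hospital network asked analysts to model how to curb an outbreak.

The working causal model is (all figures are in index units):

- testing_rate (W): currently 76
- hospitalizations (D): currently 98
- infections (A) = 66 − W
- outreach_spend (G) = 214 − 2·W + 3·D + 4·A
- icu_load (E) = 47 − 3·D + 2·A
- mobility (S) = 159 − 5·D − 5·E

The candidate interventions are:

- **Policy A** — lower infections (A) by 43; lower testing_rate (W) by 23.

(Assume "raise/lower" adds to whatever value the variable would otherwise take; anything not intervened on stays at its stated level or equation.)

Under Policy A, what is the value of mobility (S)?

1204

Policy A (A − 43, W − 23):
  W = 76 − 23 = 53
  D = 98
  A = 66 − 53 (−43 from intervention) = -30
  E = 47 − 3·98 + 2·(-30) = -307
  S = 159 − 5·98 − 5·(-307) = 1204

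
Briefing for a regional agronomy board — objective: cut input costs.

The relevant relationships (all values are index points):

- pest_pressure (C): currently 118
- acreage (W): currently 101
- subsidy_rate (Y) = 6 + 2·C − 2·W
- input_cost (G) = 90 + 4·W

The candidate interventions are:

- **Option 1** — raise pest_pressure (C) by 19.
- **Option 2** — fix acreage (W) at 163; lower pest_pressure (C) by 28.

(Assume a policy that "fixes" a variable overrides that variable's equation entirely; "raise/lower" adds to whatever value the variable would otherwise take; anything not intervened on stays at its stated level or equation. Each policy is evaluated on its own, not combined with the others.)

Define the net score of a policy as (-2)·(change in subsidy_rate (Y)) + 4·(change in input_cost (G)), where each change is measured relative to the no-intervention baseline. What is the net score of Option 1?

-76

Baseline:
  C = 118
  W = 101
  Y = 6 + 2·118 − 2·101 = 40
  G = 90 + 4·101 = 494
Option 1 (C + 19):
  C = 118 + 19 = 137
  W = 101
  Y = 6 + 2·137 − 2·101 = 78
  G = 90 + 4·101 = 494
ΔY = 78 − 40 = 38; ΔG = 494 − 494 = 0
Score = (-2)·38 + 4·0 = -76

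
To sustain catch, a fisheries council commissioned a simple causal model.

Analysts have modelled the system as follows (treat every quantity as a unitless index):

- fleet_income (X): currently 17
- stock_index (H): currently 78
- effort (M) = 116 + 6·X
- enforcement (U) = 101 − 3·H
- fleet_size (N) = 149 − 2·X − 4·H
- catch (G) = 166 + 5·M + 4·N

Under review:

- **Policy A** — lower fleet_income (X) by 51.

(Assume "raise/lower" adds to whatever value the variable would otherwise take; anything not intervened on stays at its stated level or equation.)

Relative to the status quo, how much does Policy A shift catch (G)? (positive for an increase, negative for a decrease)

Baseline:
  X = 17
  H = 78
  M = 116 + 6·17 = 218
  N = 149 − 2·17 − 4·78 = -197
  G = 166 + 5·218 + 4·(-197) = 468
Policy A (X − 51):
  X = 17 − 51 = -34
  H = 78
  M = 116 + 6·(-34) = -88
  N = 149 − 2·(-34) − 4·78 = -95
  G = 166 + 5·(-88) + 4·(-95) = -654
Change in G: -654 − 468 = -1122

-1122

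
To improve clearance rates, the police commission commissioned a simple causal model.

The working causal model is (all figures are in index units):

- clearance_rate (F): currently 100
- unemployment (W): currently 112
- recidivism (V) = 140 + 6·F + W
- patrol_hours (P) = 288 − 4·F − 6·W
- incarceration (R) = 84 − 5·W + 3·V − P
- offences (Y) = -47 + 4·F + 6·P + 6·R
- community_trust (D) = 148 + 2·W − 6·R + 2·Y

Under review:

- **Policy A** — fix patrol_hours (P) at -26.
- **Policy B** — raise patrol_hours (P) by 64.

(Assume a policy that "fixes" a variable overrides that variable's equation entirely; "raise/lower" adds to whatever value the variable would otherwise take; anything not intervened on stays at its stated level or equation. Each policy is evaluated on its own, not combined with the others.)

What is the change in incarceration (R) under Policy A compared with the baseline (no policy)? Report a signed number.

-758

Baseline:
  F = 100
  W = 112
  V = 140 + 6·100 + 112 = 852
  P = 288 − 4·100 − 6·112 = -784
  R = 84 − 5·112 + 3·852 − (-784) = 2864
Policy A (P := -26):
  F = 100
  W = 112
  V = 140 + 6·100 + 112 = 852
  P = -26
  R = 84 − 5·112 + 3·852 − (-26) = 2106
Change in R: 2106 − 2864 = -758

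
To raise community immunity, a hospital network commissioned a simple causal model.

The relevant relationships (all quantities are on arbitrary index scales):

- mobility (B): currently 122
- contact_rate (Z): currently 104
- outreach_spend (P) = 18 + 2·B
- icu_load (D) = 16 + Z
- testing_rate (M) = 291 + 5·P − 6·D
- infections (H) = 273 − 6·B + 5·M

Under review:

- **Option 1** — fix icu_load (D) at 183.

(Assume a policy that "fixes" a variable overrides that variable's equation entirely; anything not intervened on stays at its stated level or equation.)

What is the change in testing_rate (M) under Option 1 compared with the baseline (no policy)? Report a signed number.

-378

Baseline:
  B = 122
  Z = 104
  P = 18 + 2·122 = 262
  D = 16 + 104 = 120
  M = 291 + 5·262 − 6·120 = 881
Option 1 (D := 183):
  B = 122
  Z = 104
  P = 18 + 2·122 = 262
  D = 183
  M = 291 + 5·262 − 6·183 = 503
Change in M: 503 − 881 = -378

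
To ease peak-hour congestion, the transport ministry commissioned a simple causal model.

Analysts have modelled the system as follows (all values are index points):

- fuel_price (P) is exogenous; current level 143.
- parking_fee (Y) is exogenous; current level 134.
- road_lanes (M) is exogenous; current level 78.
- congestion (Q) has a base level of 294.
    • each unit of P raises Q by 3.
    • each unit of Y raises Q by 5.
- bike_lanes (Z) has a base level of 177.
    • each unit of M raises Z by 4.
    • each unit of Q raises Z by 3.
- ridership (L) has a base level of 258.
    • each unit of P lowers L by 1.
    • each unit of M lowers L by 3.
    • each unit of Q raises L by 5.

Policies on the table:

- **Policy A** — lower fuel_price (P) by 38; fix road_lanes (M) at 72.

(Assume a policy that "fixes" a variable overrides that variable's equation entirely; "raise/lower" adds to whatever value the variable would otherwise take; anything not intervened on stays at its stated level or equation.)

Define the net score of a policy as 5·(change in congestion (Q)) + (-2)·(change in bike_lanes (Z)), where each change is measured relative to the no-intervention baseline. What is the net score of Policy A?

162

Baseline:
  P = 143
  Y = 134
  M = 78
  Q = 294 + 3·143 + 5·134 = 1393
  Z = 177 + 4·78 + 3·1393 = 4668
Policy A (P − 38, M := 72):
  P = 143 − 38 = 105
  Y = 134
  M = 72
  Q = 294 + 3·105 + 5·134 = 1279
  Z = 177 + 4·72 + 3·1279 = 4302
ΔQ = 1279 − 1393 = -114; ΔZ = 4302 − 4668 = -366
Score = 5·(-114) + (-2)·(-366) = 162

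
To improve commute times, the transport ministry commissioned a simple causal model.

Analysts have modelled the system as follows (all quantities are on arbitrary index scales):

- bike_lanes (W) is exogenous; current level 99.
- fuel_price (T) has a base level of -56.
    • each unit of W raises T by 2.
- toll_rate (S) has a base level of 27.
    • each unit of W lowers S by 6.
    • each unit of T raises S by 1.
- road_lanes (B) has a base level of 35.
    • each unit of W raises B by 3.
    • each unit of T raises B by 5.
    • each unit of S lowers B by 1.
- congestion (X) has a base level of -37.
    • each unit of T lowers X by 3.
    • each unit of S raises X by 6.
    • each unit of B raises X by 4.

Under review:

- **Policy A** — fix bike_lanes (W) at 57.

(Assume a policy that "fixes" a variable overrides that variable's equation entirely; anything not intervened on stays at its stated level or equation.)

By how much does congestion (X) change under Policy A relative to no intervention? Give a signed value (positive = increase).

Baseline:
  W = 99
  T = -56 + 2·99 = 142
  S = 27 − 6·99 + 142 = -425
  B = 35 + 3·99 + 5·142 − (-425) = 1467
  X = -37 − 3·142 + 6·(-425) + 4·1467 = 2855
Policy A (W := 57):
  W = 57
  T = -56 + 2·57 = 58
  S = 27 − 6·57 + 58 = -257
  B = 35 + 3·57 + 5·58 − (-257) = 753
  X = -37 − 3·58 + 6·(-257) + 4·753 = 1259
Change in X: 1259 − 2855 = -1596

-1596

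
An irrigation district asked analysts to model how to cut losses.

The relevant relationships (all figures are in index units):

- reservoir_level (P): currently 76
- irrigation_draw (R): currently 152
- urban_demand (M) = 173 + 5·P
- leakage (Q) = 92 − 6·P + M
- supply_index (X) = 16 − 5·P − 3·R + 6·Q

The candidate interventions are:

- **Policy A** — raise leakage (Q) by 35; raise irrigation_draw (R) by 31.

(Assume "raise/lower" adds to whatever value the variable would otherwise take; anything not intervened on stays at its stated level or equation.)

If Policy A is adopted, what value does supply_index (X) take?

Policy A (Q + 35, R + 31):
  P = 76
  R = 152 + 31 = 183
  M = 173 + 5·76 = 553
  Q = 92 − 6·76 + 553 (+35 from intervention) = 224
  X = 16 − 5·76 − 3·183 + 6·224 = 431

431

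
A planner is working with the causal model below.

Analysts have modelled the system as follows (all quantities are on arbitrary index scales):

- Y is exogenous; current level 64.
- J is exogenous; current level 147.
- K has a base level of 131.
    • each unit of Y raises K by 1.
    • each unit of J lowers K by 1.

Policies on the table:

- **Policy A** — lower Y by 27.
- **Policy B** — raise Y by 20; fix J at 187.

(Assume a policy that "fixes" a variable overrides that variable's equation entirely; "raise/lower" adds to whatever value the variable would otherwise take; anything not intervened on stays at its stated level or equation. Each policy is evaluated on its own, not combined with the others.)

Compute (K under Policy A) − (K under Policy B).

-7

Policy A (Y − 27):
  Y = 64 − 27 = 37
  J = 147
  K = 131 + 37 − 147 = 21
Policy B (Y + 20, J := 187):
  Y = 64 + 20 = 84
  J = 187
  K = 131 + 84 − 187 = 28
K: 21 − 28 = -7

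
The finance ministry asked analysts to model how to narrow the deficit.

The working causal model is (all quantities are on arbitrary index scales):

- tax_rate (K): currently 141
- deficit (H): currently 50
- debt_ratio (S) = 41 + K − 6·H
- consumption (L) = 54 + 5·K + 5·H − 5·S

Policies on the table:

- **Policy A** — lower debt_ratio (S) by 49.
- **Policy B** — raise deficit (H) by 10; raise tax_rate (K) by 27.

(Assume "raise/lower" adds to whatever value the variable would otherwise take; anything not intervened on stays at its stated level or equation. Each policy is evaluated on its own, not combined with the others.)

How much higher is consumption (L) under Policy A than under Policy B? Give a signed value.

-105

Policy A (S − 49):
  K = 141
  H = 50
  S = 41 + 141 − 6·50 (−49 from intervention) = -167
  L = 54 + 5·141 + 5·50 − 5·(-167) = 1844
Policy B (H + 10, K + 27):
  K = 141 + 27 = 168
  H = 50 + 10 = 60
  S = 41 + 168 − 6·60 = -151
  L = 54 + 5·168 + 5·60 − 5·(-151) = 1949
L: 1844 − 1949 = -105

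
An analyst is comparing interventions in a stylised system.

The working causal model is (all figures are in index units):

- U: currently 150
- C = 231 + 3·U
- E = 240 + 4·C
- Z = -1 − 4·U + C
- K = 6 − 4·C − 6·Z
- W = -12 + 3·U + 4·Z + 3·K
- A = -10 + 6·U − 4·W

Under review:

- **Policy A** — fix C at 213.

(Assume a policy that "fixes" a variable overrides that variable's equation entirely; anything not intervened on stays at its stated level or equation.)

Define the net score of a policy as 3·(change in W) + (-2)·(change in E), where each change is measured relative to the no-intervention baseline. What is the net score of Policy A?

40248

Baseline:
  U = 150
  C = 231 + 3·150 = 681
  E = 240 + 4·681 = 2964
  Z = -1 − 4·150 + 681 = 80
  K = 6 − 4·681 − 6·80 = -3198
  W = -12 + 3·150 + 4·80 + 3·(-3198) = -8836
Policy A (C := 213):
  U = 150
  C = 213
  E = 240 + 4·213 = 1092
  Z = -1 − 4·150 + 213 = -388
  K = 6 − 4·213 − 6·(-388) = 1482
  W = -12 + 3·150 + 4·(-388) + 3·1482 = 3332
ΔW = 3332 − (-8836) = 12168; ΔE = 1092 − 2964 = -1872
Score = 3·12168 + (-2)·(-1872) = 40248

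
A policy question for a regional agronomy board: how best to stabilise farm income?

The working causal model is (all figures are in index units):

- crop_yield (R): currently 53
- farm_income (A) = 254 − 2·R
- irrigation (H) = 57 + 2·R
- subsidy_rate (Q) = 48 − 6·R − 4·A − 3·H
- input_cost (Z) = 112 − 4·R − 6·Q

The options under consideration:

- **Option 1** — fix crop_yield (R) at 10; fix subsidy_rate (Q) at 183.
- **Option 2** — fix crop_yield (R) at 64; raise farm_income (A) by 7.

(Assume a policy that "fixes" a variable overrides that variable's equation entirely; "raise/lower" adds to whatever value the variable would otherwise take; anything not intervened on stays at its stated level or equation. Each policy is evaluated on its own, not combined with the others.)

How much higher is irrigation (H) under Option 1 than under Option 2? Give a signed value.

-108

Option 1 (R := 10, Q := 183):
  R = 10
  H = 57 + 2·10 = 77
Option 2 (R := 64, A + 7):
  R = 64
  H = 57 + 2·64 = 185
H: 77 − 185 = -108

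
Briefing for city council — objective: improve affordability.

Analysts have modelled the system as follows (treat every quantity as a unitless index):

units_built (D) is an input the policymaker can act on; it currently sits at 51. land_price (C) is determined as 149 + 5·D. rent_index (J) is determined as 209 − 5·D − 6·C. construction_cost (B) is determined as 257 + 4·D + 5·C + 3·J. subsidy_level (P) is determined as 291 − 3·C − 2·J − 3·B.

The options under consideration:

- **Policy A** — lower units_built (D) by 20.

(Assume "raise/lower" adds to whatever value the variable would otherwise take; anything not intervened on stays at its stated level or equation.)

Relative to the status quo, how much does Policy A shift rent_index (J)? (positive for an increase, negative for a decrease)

Baseline:
  D = 51
  C = 149 + 5·51 = 404
  J = 209 − 5·51 − 6·404 = -2470
Policy A (D − 20):
  D = 51 − 20 = 31
  C = 149 + 5·31 = 304
  J = 209 − 5·31 − 6·304 = -1770
Change in J: -1770 − (-2470) = 700

700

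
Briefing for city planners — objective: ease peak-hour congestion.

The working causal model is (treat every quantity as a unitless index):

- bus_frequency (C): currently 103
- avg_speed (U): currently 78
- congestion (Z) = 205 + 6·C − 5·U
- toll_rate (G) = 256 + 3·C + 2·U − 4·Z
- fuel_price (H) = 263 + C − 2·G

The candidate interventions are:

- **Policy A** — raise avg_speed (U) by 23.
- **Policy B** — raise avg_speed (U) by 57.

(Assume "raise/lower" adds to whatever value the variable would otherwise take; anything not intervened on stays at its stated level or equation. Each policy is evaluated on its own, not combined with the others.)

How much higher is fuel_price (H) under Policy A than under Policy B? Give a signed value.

1496

Policy A (U + 23):
  C = 103
  U = 78 + 23 = 101
  Z = 205 + 6·103 − 5·101 = 318
  G = 256 + 3·103 + 2·101 − 4·318 = -505
  H = 263 + 103 − 2·(-505) = 1376
Policy B (U + 57):
  C = 103
  U = 78 + 57 = 135
  Z = 205 + 6·103 − 5·135 = 148
  G = 256 + 3·103 + 2·135 − 4·148 = 243
  H = 263 + 103 − 2·243 = -120
H: 1376 − (-120) = 1496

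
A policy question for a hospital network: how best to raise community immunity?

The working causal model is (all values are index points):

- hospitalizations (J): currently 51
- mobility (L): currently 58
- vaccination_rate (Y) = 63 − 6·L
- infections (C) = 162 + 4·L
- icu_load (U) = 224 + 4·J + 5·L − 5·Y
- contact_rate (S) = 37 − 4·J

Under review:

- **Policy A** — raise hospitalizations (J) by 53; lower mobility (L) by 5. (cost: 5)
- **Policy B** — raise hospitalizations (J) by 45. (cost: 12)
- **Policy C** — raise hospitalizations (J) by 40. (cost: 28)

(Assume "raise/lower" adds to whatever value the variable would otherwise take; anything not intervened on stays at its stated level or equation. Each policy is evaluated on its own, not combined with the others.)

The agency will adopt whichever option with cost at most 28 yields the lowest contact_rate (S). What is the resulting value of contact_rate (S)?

Policy A (J + 53, L − 5):
  J = 51 + 53 = 104
  S = 37 − 4·104 = -379
Policy B (J + 45):
  J = 51 + 45 = 96
  S = 37 − 4·96 = -347
Policy C (J + 40):
  J = 51 + 40 = 91
  S = 37 − 4·91 = -327
Comparing — Policy A: S=-379, Policy B: S=-347, Policy C: S=-327. Lowest is -379 (Policy A).

-379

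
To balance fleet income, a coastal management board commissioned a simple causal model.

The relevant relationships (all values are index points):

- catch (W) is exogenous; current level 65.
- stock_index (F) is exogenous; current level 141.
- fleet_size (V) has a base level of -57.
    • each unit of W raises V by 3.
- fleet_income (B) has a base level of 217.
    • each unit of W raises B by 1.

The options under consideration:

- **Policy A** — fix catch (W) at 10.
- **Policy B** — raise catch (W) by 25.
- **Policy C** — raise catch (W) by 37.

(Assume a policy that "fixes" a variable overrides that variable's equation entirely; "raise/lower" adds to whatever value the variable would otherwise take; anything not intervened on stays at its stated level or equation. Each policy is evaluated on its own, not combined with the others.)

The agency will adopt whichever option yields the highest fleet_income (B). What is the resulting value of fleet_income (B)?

Policy A (W := 10):
  W = 10
  B = 217 + 10 = 227
Policy B (W + 25):
  W = 65 + 25 = 90
  B = 217 + 90 = 307
Policy C (W + 37):
  W = 65 + 37 = 102
  B = 217 + 102 = 319
Comparing — Policy A: B=227, Policy B: B=307, Policy C: B=319. Highest is 319 (Policy C).

319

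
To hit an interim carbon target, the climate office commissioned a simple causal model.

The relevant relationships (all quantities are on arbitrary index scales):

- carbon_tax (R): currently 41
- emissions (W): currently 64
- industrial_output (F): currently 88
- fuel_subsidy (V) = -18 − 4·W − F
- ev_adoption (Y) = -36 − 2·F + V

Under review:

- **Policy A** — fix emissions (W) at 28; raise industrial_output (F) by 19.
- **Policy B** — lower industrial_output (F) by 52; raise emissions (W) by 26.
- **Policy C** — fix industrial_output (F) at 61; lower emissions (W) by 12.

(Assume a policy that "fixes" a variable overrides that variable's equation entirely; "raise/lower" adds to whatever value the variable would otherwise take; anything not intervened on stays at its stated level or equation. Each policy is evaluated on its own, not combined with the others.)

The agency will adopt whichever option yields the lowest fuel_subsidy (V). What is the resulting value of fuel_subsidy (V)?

-414

Policy A (W := 28, F + 19):
  W = 28
  F = 88 + 19 = 107
  V = -18 − 4·28 − 107 = -237
Policy B (F − 52, W + 26):
  W = 64 + 26 = 90
  F = 88 − 52 = 36
  V = -18 − 4·90 − 36 = -414
Policy C (F := 61, W − 12):
  W = 64 − 12 = 52
  F = 61
  V = -18 − 4·52 − 61 = -287
Comparing — Policy A: V=-237, Policy B: V=-414, Policy C: V=-287. Lowest is -414 (Policy B).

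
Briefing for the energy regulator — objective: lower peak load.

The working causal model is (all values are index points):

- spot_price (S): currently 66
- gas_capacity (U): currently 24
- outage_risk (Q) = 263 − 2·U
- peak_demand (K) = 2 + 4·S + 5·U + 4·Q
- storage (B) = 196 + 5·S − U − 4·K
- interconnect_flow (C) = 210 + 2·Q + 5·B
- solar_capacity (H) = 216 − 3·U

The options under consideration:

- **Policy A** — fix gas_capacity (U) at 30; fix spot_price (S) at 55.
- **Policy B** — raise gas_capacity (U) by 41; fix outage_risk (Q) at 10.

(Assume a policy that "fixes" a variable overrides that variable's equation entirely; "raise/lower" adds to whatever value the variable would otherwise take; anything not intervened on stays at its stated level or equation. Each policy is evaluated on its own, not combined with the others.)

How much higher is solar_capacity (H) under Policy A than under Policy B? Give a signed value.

Policy A (U := 30, S := 55):
  U = 30
  H = 216 − 3·30 = 126
Policy B (U + 41, Q := 10):
  U = 24 + 41 = 65
  H = 216 − 3·65 = 21
H: 126 − 21 = 105

105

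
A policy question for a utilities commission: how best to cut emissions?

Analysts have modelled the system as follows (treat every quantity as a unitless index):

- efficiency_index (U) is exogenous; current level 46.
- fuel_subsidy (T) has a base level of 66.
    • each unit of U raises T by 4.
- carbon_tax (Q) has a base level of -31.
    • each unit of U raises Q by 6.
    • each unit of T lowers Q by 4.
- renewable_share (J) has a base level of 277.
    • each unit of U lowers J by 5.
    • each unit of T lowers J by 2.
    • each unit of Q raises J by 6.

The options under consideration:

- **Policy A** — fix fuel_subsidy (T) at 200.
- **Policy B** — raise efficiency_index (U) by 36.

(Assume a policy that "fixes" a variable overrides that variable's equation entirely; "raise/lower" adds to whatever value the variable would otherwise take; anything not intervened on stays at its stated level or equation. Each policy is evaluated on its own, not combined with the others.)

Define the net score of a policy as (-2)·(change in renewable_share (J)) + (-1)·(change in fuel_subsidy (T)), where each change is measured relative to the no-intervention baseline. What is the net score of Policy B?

5112

Baseline:
  U = 46
  T = 66 + 4·46 = 250
  Q = -31 + 6·46 − 4·250 = -755
  J = 277 − 5·46 − 2·250 + 6·(-755) = -4983
Policy B (U + 36):
  U = 46 + 36 = 82
  T = 66 + 4·82 = 394
  Q = -31 + 6·82 − 4·394 = -1115
  J = 277 − 5·82 − 2·394 + 6·(-1115) = -7611
ΔJ = -7611 − (-4983) = -2628; ΔT = 394 − 250 = 144
Score = (-2)·(-2628) + (-1)·144 = 5112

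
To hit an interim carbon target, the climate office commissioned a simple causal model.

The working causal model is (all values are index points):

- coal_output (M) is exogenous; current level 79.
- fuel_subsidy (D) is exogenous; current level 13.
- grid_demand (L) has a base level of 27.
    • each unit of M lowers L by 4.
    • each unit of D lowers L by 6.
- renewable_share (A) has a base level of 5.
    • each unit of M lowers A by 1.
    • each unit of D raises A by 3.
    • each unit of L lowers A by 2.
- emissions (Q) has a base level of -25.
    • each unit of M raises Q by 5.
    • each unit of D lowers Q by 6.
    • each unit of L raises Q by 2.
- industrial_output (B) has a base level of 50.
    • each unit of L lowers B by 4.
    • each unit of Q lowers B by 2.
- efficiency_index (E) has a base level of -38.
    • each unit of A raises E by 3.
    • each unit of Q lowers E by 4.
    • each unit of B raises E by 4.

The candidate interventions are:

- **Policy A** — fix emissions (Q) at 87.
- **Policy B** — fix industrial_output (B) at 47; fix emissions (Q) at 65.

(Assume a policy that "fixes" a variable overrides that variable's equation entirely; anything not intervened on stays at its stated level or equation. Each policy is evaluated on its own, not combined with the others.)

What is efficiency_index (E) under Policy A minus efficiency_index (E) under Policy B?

5100

Policy A (Q := 87):
  M = 79
  D = 13
  L = 27 − 4·79 − 6·13 = -367
  A = 5 − 79 + 3·13 − 2·(-367) = 699
  Q = 87
  B = 50 − 4·(-367) − 2·87 = 1344
  E = -38 + 3·699 − 4·87 + 4·1344 = 7087
Policy B (B := 47, Q := 65):
  M = 79
  D = 13
  L = 27 − 4·79 − 6·13 = -367
  A = 5 − 79 + 3·13 − 2·(-367) = 699
  Q = 65
  B = 47
  E = -38 + 3·699 − 4·65 + 4·47 = 1987
E: 7087 − 1987 = 5100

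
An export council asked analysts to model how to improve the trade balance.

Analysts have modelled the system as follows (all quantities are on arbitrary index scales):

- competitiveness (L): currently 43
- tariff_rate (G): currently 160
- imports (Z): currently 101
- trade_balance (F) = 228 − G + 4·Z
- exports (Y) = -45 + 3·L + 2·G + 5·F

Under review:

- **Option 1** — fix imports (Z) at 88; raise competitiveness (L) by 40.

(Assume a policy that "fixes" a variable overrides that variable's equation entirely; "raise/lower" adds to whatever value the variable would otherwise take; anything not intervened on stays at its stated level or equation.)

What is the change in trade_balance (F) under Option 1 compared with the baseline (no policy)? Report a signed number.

Baseline:
  G = 160
  Z = 101
  F = 228 − 160 + 4·101 = 472
Option 1 (Z := 88, L + 40):
  G = 160
  Z = 88
  F = 228 − 160 + 4·88 = 420
Change in F: 420 − 472 = -52

-52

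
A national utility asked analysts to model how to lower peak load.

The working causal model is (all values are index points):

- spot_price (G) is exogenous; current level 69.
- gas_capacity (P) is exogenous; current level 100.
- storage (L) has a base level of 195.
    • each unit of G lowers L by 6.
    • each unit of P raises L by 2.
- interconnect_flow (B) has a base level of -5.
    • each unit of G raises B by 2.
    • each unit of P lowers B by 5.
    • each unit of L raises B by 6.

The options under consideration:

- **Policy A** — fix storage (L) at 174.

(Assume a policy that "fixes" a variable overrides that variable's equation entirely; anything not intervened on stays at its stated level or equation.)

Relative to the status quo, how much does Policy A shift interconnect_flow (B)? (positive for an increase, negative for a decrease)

Baseline:
  G = 69
  P = 100
  L = 195 − 6·69 + 2·100 = -19
  B = -5 + 2·69 − 5·100 + 6·(-19) = -481
Policy A (L := 174):
  G = 69
  P = 100
  L = 174
  B = -5 + 2·69 − 5·100 + 6·174 = 677
Change in B: 677 − (-481) = 1158

1158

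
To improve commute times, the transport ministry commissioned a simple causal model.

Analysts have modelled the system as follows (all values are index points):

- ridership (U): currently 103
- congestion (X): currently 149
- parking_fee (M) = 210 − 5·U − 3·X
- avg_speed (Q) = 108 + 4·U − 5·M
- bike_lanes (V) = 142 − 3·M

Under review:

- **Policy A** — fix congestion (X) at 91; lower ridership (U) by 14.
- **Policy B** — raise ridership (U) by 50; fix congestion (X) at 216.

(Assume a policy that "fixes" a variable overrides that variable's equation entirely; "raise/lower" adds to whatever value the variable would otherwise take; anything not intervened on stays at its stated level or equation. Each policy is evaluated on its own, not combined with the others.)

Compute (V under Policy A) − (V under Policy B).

Policy A (X := 91, U − 14):
  U = 103 − 14 = 89
  X = 91
  M = 210 − 5·89 − 3·91 = -508
  V = 142 − 3·(-508) = 1666
Policy B (U + 50, X := 216):
  U = 103 + 50 = 153
  X = 216
  M = 210 − 5·153 − 3·216 = -1203
  V = 142 − 3·(-1203) = 3751
V: 1666 − 3751 = -2085

-2085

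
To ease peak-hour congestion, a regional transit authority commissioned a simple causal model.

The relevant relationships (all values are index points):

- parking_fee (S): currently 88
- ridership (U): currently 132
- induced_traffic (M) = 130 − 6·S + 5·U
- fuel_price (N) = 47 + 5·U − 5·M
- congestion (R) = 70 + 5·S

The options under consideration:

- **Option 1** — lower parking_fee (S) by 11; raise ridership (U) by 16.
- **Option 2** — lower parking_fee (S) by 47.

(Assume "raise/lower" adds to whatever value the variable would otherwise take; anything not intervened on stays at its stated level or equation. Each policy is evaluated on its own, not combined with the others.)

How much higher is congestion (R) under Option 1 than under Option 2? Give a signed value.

Option 1 (S − 11, U + 16):
  S = 88 − 11 = 77
  R = 70 + 5·77 = 455
Option 2 (S − 47):
  S = 88 − 47 = 41
  R = 70 + 5·41 = 275
R: 455 − 275 = 180

180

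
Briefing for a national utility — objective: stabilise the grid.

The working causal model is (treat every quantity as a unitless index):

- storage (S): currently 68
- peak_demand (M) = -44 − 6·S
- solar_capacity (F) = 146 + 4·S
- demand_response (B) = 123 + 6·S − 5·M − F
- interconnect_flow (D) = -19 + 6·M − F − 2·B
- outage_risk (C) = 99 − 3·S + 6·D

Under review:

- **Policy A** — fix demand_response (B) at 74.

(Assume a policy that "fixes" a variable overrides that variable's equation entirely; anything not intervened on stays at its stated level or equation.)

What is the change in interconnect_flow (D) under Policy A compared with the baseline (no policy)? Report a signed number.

4598

Baseline:
  S = 68
  M = -44 − 6·68 = -452
  F = 146 + 4·68 = 418
  B = 123 + 6·68 − 5·(-452) − 418 = 2373
  D = -19 + 6·(-452) − 418 − 2·2373 = -7895
Policy A (B := 74):
  S = 68
  M = -44 − 6·68 = -452
  F = 146 + 4·68 = 418
  B = 74
  D = -19 + 6·(-452) − 418 − 2·74 = -3297
Change in D: -3297 − (-7895) = 4598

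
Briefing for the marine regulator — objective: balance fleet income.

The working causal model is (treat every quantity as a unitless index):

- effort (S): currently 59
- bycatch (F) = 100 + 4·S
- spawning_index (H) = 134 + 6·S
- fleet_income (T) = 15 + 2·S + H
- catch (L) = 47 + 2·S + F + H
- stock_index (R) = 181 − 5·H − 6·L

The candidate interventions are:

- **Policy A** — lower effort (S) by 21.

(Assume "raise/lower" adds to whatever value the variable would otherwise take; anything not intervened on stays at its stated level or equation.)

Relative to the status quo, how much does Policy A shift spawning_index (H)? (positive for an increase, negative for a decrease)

Baseline:
  S = 59
  H = 134 + 6·59 = 488
Policy A (S − 21):
  S = 59 − 21 = 38
  H = 134 + 6·38 = 362
Change in H: 362 − 488 = -126

-126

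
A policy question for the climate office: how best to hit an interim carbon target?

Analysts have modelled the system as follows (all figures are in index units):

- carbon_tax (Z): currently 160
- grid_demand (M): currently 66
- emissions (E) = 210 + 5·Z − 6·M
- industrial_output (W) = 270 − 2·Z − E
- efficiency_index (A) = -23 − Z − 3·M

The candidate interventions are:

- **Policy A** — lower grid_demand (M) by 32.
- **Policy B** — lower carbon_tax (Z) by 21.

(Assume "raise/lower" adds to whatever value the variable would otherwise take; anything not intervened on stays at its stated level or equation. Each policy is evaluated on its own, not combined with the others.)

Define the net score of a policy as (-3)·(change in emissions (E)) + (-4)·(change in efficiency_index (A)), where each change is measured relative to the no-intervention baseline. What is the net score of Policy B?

Baseline:
  Z = 160
  M = 66
  E = 210 + 5·160 − 6·66 = 614
  A = -23 − 160 − 3·66 = -381
Policy B (Z − 21):
  Z = 160 − 21 = 139
  M = 66
  E = 210 + 5·139 − 6·66 = 509
  A = -23 − 139 − 3·66 = -360
ΔE = 509 − 614 = -105; ΔA = -360 − (-381) = 21
Score = (-3)·(-105) + (-4)·21 = 231

231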